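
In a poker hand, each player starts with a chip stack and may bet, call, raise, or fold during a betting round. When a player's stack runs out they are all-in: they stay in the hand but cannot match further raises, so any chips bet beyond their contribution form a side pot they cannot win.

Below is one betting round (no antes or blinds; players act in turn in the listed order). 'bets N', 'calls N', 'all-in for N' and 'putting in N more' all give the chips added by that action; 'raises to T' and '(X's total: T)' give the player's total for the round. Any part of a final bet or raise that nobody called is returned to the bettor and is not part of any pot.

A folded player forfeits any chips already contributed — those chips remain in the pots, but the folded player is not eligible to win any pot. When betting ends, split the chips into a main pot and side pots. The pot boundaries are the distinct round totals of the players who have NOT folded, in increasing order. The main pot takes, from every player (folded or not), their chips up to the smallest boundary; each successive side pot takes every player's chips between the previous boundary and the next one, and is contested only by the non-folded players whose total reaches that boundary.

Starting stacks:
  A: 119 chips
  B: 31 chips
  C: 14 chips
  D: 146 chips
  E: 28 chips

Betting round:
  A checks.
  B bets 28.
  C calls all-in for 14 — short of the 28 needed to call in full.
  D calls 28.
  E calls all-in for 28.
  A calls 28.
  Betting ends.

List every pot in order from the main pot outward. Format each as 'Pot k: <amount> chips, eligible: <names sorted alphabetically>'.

Contributions: A=28, B=28, C=14, D=28, E=28
Pot levels (distinct totals of non-folded players): 14, 28
Layer 1-14: 14 each from A, B, C, D, E = 14*5 = 70 chips; eligible A, B, C, D, E
Layer 15-28: 14 each from A, B, D, E = 14*4 = 56 chips; eligible A, B, D, E

Pot 1: 70 chips, eligible: A, B, C, D, E
Pot 2: 56 chips, eligible: A, B, D, E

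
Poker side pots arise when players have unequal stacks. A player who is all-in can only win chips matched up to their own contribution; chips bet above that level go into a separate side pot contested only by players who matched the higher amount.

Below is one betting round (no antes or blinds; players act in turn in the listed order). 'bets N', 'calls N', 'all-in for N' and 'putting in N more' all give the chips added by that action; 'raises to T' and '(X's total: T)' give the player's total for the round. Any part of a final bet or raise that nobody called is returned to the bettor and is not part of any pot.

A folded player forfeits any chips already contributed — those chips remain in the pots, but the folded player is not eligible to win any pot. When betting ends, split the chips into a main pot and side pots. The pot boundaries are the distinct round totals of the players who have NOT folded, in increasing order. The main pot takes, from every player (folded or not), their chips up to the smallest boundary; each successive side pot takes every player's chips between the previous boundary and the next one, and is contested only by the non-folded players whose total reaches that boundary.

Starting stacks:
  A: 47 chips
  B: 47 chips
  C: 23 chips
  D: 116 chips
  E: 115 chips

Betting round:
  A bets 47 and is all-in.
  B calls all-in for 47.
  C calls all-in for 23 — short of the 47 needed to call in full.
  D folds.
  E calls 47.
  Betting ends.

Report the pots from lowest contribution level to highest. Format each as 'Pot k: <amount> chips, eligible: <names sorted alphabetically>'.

Contributions: A=47, B=47, C=23, E=47
Folded: D
Pot levels (distinct totals of non-folded players): 23, 47
Layer 1-23: 23 each from A, B, C, E = 23*4 = 92 chips; eligible A, B, C, E
Layer 24-47: 24 each from A, B, E = 24*3 = 72 chips; eligible A, B, E

Pot 1: 92 chips, eligible: A, B, C, E
Pot 2: 72 chips, eligible: A, B, E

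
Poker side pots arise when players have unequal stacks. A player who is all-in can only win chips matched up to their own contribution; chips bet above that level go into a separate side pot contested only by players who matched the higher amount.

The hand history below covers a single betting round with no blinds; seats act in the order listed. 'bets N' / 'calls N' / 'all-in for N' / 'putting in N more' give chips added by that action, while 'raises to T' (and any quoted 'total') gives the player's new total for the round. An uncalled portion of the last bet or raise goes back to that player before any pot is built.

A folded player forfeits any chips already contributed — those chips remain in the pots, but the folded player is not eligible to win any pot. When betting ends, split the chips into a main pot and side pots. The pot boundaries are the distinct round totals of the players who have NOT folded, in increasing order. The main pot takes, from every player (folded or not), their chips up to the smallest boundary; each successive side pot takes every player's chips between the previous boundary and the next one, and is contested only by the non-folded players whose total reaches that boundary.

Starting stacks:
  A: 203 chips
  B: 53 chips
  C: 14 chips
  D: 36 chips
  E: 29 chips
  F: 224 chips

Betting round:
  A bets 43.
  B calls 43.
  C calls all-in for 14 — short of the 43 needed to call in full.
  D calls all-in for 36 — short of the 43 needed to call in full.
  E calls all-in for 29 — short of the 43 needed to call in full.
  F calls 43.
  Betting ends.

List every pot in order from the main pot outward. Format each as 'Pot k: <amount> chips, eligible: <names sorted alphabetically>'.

Contributions: A=43, B=43, C=14, D=36, E=29, F=43
Pot levels (distinct totals of non-folded players): 14, 29, 36, 43
Layer 1-14: 14 each from A, B, C, D, E, F = 14*6 = 84 chips; eligible A, B, C, D, E, F
Layer 15-29: 15 each from A, B, D, E, F = 15*5 = 75 chips; eligible A, B, D, E, F
Layer 30-36: 7 each from A, B, D, F = 7*4 = 28 chips; eligible A, B, D, F
Layer 37-43: 7 each from A, B, F = 7*3 = 21 chips; eligible A, B, F

Pot 1: 84 chips, eligible: A, B, C, D, E, F
Pot 2: 75 chips, eligible: A, B, D, E, F
Pot 3: 28 chips, eligible: A, B, D, F
Pot 4: 21 chips, eligible: A, B, F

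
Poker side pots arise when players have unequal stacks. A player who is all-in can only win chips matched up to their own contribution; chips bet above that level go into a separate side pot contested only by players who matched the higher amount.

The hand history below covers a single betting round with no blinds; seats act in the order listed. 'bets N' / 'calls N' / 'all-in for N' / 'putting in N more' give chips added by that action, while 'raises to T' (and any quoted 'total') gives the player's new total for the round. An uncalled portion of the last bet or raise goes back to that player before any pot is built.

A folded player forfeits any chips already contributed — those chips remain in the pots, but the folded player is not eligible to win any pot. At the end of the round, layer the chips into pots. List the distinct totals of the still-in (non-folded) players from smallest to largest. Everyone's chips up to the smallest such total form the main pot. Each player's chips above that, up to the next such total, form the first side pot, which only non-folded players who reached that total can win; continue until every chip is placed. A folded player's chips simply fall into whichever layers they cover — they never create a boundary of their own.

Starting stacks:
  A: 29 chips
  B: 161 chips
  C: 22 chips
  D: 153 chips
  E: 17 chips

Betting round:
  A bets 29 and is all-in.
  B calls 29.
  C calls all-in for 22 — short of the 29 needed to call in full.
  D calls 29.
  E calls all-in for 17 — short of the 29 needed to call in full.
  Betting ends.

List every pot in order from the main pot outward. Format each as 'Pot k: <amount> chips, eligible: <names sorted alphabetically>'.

Contributions: A=29, B=29, C=22, D=29, E=17
Pot levels (distinct totals of non-folded players): 17, 22, 29
Layer 1-17: 17 each from A, B, C, D, E = 17*5 = 85 chips; eligible A, B, C, D, E
Layer 18-22: 5 each from A, B, C, D = 5*4 = 20 chips; eligible A, B, C, D
Layer 23-29: 7 each from A, B, D = 7*3 = 21 chips; eligible A, B, D

Pot 1: 85 chips, eligible: A, B, C, D, E
Pot 2: 20 chips, eligible: A, B, C, D
Pot 3: 21 chips, eligible: A, B, D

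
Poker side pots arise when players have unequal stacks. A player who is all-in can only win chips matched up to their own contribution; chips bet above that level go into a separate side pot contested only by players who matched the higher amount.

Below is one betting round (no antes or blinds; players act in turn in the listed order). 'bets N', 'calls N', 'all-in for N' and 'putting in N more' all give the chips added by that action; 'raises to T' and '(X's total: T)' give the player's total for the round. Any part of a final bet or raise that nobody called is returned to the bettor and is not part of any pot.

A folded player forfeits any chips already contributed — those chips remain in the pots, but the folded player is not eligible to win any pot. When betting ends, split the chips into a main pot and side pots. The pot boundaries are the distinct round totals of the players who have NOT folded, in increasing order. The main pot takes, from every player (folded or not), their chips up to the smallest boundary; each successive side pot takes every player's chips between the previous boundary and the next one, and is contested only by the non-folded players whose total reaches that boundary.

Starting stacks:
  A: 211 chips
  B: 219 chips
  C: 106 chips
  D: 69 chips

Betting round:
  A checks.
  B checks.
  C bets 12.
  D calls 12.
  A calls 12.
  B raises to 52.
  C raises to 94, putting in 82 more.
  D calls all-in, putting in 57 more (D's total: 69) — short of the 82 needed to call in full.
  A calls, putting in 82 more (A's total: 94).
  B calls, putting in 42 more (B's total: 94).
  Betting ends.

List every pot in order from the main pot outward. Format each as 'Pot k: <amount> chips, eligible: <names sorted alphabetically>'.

Contributions: A=94, B=94, C=94, D=69
Pot levels (distinct totals of non-folded players): 69, 94
Layer 1-69: 69 each from A, B, C, D = 69*4 = 276 chips; eligible A, B, C, D
Layer 70-94: 25 each from A, B, C = 25*3 = 75 chips; eligible A, B, C

Pot 1: 276 chips, eligible: A, B, C, D
Pot 2: 75 chips, eligible: A, B, C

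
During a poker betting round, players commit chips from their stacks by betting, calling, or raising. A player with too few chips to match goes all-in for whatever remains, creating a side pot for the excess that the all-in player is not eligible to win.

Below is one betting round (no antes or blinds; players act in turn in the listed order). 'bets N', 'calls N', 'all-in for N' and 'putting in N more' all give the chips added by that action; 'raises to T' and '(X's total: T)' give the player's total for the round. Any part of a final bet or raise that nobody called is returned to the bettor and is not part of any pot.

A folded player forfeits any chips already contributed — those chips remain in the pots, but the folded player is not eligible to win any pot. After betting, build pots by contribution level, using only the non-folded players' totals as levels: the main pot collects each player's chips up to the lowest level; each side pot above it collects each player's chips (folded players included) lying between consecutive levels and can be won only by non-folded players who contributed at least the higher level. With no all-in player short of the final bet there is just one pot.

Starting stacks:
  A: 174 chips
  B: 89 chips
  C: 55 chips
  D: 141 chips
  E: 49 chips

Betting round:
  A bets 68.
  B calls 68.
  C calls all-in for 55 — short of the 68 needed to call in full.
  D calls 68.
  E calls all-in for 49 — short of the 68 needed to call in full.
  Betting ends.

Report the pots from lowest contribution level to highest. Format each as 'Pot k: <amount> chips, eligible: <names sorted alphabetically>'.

Contributions: A=68, B=68, C=55, D=68, E=49
Pot levels (distinct totals of non-folded players): 49, 55, 68
Layer 1-49: 49 each from A, B, C, D, E = 49*5 = 245 chips; eligible A, B, C, D, E
Layer 50-55: 6 each from A, B, C, D = 6*4 = 24 chips; eligible A, B, C, D
Layer 56-68: 13 each from A, B, D = 13*3 = 39 chips; eligible A, B, D

Pot 1: 245 chips, eligible: A, B, C, D, E
Pot 2: 24 chips, eligible: A, B, C, D
Pot 3: 39 chips, eligible: A, B, D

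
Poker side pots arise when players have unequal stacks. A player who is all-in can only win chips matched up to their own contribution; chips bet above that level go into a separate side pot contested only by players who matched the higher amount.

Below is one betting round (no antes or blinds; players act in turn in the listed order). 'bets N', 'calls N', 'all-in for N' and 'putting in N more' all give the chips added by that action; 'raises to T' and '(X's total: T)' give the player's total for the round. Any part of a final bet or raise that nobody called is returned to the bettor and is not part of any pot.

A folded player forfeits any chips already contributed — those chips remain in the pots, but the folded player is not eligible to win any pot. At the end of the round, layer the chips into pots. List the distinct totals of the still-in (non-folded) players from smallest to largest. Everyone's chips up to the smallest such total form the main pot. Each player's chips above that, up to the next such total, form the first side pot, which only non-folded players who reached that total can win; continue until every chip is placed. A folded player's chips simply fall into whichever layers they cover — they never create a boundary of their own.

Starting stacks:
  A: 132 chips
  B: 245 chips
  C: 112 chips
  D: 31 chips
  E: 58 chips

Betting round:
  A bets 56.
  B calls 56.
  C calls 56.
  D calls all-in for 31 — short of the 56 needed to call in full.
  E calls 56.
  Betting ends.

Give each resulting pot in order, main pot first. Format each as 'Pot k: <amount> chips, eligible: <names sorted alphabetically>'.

Contributions: A=56, B=56, C=56, D=31, E=56
Pot levels (distinct totals of non-folded players): 31, 56
Layer 1-31: 31 each from A, B, C, D, E = 31*5 = 155 chips; eligible A, B, C, D, E
Layer 32-56: 25 each from A, B, C, E = 25*4 = 100 chips; eligible A, B, C, E

Pot 1: 155 chips, eligible: A, B, C, D, E
Pot 2: 100 chips, eligible: A, B, C, E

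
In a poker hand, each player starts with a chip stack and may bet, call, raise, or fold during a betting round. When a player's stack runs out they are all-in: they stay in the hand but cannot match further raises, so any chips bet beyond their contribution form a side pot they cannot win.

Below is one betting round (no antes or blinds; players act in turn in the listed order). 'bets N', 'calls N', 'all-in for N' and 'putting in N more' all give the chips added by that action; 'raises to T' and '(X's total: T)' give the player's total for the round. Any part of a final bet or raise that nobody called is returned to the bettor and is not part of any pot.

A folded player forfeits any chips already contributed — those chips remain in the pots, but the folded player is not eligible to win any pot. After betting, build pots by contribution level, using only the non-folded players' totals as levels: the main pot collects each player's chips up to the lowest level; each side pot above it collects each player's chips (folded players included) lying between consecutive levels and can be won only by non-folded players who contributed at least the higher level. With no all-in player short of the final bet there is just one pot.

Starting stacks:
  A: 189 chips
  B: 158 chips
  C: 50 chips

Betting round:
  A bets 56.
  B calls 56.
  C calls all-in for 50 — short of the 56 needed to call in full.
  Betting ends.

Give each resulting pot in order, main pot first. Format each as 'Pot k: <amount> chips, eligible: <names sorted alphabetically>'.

Contributions: A=56, B=56, C=50
Pot levels (distinct totals of non-folded players): 50, 56
Layer 1-50: 50 each from A, B, C = 50*3 = 150 chips; eligible A, B, C
Layer 51-56: 6 each from A, B = 6*2 = 12 chips; eligible A, B

Pot 1: 150 chips, eligible: A, B, C
Pot 2: 12 chips, eligible: A, B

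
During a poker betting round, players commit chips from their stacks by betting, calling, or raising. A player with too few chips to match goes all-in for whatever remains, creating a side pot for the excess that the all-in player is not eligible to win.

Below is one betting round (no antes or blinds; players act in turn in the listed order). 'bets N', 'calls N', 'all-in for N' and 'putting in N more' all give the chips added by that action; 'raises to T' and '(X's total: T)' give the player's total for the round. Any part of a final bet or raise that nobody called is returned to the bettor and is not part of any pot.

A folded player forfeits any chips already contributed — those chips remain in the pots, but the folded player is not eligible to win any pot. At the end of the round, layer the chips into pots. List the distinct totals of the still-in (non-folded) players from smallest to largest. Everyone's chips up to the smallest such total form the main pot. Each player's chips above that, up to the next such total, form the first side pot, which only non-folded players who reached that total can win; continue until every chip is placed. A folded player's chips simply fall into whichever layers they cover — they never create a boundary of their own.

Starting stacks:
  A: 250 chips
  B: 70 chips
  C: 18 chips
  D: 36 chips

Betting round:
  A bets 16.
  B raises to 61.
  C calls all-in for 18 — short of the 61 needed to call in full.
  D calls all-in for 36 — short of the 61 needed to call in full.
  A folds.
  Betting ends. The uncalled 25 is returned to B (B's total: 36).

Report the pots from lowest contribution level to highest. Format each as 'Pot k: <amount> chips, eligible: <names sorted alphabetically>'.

Contributions (after 25 returned to B): A=16, B=36, C=18, D=36
Folded: A
Pot levels (distinct totals of non-folded players): 18, 36
Layer 1-18: A 16 + B 18 + C 18 + D 18 = 70 chips; eligible B, C, D
Layer 19-36: 18 each from B, D = 18*2 = 36 chips; eligible B, D

Pot 1: 70 chips, eligible: B, C, D
Pot 2: 36 chips, eligible: B, D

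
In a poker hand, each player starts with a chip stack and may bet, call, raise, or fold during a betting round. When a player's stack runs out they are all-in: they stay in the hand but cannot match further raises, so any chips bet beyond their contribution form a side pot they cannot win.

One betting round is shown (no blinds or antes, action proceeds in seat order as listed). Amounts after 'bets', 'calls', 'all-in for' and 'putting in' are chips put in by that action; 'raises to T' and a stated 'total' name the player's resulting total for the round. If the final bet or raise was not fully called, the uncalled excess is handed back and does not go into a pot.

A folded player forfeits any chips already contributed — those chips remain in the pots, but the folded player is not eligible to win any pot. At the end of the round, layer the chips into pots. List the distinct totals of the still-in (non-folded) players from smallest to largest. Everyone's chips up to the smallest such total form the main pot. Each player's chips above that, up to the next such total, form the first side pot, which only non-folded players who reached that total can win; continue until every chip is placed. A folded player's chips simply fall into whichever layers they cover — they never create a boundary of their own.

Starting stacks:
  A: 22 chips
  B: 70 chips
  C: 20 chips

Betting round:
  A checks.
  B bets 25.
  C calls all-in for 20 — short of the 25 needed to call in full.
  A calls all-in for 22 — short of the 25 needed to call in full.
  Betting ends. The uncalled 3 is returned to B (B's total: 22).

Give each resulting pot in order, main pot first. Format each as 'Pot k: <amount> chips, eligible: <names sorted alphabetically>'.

Pot 1: 60 chips, eligible: A, B, C
Pot 2: 4 chips, eligible: A, B

Derivation:
Contributions (after 3 returned to B): A=22, B=22, C=20
Pot levels (distinct totals of non-folded players): 20, 22
Layer 1-20: 20 each from A, B, C = 20*3 = 60 chips; eligible A, B, C
Layer 21-22: 2 each from A, B = 2*2 = 4 chips; eligible A, B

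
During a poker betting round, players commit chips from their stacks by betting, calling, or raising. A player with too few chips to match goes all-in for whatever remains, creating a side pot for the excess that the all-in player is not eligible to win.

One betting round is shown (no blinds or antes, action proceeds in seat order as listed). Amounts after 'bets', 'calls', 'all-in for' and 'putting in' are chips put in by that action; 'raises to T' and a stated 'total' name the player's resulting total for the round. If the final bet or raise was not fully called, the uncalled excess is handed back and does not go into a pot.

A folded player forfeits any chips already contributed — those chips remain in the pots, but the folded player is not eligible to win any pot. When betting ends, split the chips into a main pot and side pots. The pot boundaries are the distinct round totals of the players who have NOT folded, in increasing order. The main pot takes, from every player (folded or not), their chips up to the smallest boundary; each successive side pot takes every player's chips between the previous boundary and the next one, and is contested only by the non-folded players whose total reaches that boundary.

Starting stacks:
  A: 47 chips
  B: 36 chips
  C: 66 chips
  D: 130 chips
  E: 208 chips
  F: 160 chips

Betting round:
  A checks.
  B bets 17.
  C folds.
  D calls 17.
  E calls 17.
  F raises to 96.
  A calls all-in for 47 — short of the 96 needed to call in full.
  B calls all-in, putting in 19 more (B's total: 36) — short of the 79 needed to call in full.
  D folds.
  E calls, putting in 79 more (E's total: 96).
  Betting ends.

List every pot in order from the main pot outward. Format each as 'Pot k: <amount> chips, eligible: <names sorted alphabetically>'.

Pot 1: 161 chips, eligible: A, B, E, F
Pot 2: 33 chips, eligible: A, E, F
Pot 3: 98 chips, eligible: E, F

Derivation:
Contributions: A=47, B=36, D=17, E=96, F=96
Folded: C, D
Pot levels (distinct totals of non-folded players): 36, 47, 96
Layer 1-36: A 36 + B 36 + D 17 + E 36 + F 36 = 161 chips; eligible A, B, E, F
Layer 37-47: 11 each from A, E, F = 11*3 = 33 chips; eligible A, E, F
Layer 48-96: 49 each from E, F = 49*2 = 98 chips; eligible E, F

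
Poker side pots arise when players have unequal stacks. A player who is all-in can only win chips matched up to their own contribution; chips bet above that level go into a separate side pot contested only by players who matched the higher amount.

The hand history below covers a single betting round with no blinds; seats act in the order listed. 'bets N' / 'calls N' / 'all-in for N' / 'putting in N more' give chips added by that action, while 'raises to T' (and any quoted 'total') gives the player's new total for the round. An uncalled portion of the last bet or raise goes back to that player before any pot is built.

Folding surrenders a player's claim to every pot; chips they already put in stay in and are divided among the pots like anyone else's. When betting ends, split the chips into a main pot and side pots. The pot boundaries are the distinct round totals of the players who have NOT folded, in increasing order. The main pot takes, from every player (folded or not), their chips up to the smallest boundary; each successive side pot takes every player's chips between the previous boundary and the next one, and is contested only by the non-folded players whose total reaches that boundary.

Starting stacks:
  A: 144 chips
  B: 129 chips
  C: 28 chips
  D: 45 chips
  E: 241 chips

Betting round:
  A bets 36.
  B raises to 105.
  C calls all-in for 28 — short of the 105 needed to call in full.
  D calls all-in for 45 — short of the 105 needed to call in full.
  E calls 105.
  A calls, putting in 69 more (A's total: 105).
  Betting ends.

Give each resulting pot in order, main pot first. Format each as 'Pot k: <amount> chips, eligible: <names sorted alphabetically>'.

Contributions: A=105, B=105, C=28, D=45, E=105
Pot levels (distinct totals of non-folded players): 28, 45, 105
Layer 1-28: 28 each from A, B, C, D, E = 28*5 = 140 chips; eligible A, B, C, D, E
Layer 29-45: 17 each from A, B, D, E = 17*4 = 68 chips; eligible A, B, D, E
Layer 46-105: 60 each from A, B, E = 60*3 = 180 chips; eligible A, B, E

Pot 1: 140 chips, eligible: A, B, C, D, E
Pot 2: 68 chips, eligible: A, B, D, E
Pot 3: 180 chips, eligible: A, B, E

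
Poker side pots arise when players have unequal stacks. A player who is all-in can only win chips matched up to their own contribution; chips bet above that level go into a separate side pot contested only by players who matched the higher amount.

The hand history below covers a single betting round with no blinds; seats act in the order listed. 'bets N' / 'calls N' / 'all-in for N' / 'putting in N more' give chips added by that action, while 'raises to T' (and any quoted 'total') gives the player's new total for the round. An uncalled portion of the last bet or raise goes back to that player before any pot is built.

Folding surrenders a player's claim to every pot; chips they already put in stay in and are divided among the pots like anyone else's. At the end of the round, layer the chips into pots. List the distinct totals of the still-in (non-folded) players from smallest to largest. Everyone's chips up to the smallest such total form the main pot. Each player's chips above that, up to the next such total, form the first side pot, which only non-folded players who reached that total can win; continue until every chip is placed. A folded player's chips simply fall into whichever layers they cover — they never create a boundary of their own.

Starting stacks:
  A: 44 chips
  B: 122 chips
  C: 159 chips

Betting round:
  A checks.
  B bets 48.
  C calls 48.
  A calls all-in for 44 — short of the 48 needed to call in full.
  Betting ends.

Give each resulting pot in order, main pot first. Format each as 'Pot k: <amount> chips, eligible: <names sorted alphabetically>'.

Pot 1: 132 chips, eligible: A, B, C
Pot 2: 8 chips, eligible: B, C

Derivation:
Contributions: A=44, B=48, C=48
Pot levels (distinct totals of non-folded players): 44, 48
Layer 1-44: 44 each from A, B, C = 44*3 = 132 chips; eligible A, B, C
Layer 45-48: 4 each from B, C = 4*2 = 8 chips; eligible B, C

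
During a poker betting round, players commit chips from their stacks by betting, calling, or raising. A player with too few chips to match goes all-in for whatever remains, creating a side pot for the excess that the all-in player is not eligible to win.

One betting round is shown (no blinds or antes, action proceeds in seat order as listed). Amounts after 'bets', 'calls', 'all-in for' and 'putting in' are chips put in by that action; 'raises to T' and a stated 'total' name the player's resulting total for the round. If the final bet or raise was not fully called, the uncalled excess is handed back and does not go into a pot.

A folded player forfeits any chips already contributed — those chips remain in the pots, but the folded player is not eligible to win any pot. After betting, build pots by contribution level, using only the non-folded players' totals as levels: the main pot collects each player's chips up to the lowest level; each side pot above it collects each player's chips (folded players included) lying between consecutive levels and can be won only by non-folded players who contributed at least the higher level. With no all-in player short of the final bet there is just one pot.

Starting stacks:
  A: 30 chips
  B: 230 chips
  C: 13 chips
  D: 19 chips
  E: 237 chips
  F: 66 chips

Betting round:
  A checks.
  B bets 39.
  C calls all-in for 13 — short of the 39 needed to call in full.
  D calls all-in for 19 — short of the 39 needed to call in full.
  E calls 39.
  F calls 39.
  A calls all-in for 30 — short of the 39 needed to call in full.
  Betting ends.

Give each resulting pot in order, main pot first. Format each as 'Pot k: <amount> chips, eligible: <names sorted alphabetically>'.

Contributions: A=30, B=39, C=13, D=19, E=39, F=39
Pot levels (distinct totals of non-folded players): 13, 19, 30, 39
Layer 1-13: 13 each from A, B, C, D, E, F = 13*6 = 78 chips; eligible A, B, C, D, E, F
Layer 14-19: 6 each from A, B, D, E, F = 6*5 = 30 chips; eligible A, B, D, E, F
Layer 20-30: 11 each from A, B, E, F = 11*4 = 44 chips; eligible A, B, E, F
Layer 31-39: 9 each from B, E, F = 9*3 = 27 chips; eligible B, E, F

Pot 1: 78 chips, eligible: A, B, C, D, E, F
Pot 2: 30 chips, eligible: A, B, D, E, F
Pot 3: 44 chips, eligible: A, B, E, F
Pot 4: 27 chips, eligible: B, E, F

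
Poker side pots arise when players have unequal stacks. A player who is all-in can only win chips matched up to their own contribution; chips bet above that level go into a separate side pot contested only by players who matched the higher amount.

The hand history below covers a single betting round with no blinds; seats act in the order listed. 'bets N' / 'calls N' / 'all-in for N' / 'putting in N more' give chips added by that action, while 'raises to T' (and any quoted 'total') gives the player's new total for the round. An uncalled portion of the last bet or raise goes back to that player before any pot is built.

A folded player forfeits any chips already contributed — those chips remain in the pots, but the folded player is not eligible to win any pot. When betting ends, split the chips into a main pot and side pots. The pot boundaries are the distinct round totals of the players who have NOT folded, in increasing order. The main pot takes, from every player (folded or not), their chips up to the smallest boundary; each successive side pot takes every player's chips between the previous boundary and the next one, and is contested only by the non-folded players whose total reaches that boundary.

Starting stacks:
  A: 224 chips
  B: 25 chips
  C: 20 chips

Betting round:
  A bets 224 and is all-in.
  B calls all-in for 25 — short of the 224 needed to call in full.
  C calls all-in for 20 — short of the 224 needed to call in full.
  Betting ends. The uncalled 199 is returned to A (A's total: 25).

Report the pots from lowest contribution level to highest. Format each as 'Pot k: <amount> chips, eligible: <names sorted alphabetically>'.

Pot 1: 60 chips, eligible: A, B, C
Pot 2: 10 chips, eligible: A, B

Derivation:
Contributions (after 199 returned to A): A=25, B=25, C=20
Pot levels (distinct totals of non-folded players): 20, 25
Layer 1-20: 20 each from A, B, C = 20*3 = 60 chips; eligible A, B, C
Layer 21-25: 5 each from A, B = 5*2 = 10 chips; eligible A, B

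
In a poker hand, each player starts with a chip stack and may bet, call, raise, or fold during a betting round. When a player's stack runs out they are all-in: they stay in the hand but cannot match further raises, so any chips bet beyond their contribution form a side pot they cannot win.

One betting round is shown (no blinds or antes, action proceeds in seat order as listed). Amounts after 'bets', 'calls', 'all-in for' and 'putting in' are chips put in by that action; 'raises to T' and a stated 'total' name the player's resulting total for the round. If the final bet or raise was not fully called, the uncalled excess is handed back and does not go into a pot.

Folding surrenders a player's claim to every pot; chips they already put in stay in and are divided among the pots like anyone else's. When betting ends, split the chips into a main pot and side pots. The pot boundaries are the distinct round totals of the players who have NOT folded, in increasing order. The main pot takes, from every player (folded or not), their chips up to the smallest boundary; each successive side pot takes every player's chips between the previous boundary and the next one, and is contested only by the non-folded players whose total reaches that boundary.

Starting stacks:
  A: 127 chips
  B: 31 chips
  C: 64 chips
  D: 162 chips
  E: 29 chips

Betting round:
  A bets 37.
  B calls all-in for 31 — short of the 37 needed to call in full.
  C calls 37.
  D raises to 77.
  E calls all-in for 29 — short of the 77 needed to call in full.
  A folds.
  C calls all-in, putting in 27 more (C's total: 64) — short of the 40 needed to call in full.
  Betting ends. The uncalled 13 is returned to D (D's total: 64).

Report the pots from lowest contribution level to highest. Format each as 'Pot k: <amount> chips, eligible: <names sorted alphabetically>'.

Pot 1: 145 chips, eligible: B, C, D, E
Pot 2: 8 chips, eligible: B, C, D
Pot 3: 72 chips, eligible: C, D

Derivation:
Contributions (after 13 returned to D): A=37, B=31, C=64, D=64, E=29
Folded: A
Pot levels (distinct totals of non-folded players): 29, 31, 64
Layer 1-29: 29 each from A, B, C, D, E = 29*5 = 145 chips; eligible B, C, D, E
Layer 30-31: 2 each from A, B, C, D = 2*4 = 8 chips; eligible B, C, D
Layer 32-64: A 6 + C 33 + D 33 = 72 chips; eligible C, D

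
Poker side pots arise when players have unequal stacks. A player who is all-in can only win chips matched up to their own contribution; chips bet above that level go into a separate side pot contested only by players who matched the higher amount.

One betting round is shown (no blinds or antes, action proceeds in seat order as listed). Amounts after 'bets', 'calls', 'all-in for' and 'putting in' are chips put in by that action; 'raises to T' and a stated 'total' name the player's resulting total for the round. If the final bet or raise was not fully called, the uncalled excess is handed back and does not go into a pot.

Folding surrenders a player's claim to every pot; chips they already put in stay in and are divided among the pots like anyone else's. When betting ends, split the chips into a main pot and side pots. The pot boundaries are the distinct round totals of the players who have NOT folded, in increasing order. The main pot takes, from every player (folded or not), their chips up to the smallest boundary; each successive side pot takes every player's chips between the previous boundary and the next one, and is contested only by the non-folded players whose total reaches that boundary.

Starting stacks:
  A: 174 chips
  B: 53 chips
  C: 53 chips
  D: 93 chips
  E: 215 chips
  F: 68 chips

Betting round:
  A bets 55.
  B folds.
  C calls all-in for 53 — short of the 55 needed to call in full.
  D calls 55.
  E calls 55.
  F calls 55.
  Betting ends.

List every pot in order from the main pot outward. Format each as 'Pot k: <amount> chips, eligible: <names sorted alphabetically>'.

Contributions: A=55, C=53, D=55, E=55, F=55
Folded: B
Pot levels (distinct totals of non-folded players): 53, 55
Layer 1-53: 53 each from A, C, D, E, F = 53*5 = 265 chips; eligible A, C, D, E, F
Layer 54-55: 2 each from A, D, E, F = 2*4 = 8 chips; eligible A, D, E, F

Pot 1: 265 chips, eligible: A, C, D, E, F
Pot 2: 8 chips, eligible: A, D, E, F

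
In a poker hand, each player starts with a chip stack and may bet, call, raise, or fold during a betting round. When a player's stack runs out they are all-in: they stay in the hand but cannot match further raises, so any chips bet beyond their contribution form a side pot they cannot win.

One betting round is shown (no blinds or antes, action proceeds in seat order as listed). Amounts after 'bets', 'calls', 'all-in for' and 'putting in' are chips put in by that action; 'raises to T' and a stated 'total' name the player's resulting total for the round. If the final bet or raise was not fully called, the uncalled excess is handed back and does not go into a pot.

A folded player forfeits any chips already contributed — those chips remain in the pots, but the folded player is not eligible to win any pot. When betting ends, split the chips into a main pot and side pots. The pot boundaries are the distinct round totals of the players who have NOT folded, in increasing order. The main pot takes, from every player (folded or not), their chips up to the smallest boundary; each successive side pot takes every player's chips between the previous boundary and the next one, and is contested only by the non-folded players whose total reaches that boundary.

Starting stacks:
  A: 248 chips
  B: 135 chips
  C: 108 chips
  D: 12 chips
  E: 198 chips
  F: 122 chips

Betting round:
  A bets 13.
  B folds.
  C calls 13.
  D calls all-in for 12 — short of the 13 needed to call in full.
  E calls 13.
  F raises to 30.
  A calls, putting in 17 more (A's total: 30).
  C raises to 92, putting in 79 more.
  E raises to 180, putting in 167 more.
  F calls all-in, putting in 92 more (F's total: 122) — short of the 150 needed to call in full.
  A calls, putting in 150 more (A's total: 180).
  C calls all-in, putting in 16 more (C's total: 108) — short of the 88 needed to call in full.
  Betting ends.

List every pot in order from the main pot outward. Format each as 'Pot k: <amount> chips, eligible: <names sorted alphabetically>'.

Pot 1: 60 chips, eligible: A, C, D, E, F
Pot 2: 384 chips, eligible: A, C, E, F
Pot 3: 42 chips, eligible: A, E, F
Pot 4: 116 chips, eligible: A, E

Derivation:
Contributions: A=180, C=108, D=12, E=180, F=122
Folded: B
Pot levels (distinct totals of non-folded players): 12, 108, 122, 180
Layer 1-12: 12 each from A, C, D, E, F = 12*5 = 60 chips; eligible A, C, D, E, F
Layer 13-108: 96 each from A, C, E, F = 96*4 = 384 chips; eligible A, C, E, F
Layer 109-122: 14 each from A, E, F = 14*3 = 42 chips; eligible A, E, F
Layer 123-180: 58 each from A, E = 58*2 = 116 chips; eligible A, E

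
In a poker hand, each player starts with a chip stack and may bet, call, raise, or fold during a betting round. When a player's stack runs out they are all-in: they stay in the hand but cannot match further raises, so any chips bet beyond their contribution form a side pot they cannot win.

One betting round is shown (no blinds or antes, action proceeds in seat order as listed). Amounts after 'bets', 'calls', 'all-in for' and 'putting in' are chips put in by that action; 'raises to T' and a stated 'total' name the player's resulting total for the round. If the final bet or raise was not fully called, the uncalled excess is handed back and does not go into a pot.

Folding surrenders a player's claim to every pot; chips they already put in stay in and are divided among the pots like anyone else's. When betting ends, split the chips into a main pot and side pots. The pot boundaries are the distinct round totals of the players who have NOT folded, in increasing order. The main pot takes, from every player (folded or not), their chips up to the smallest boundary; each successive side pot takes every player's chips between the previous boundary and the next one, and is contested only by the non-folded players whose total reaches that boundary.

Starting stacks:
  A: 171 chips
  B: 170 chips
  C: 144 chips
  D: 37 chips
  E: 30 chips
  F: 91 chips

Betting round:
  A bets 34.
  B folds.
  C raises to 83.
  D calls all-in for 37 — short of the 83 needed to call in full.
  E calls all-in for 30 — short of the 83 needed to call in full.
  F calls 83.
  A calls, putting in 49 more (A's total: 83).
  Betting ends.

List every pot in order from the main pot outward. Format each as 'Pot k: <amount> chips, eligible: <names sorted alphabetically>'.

Contributions: A=83, C=83, D=37, E=30, F=83
Folded: B
Pot levels (distinct totals of non-folded players): 30, 37, 83
Layer 1-30: 30 each from A, C, D, E, F = 30*5 = 150 chips; eligible A, C, D, E, F
Layer 31-37: 7 each from A, C, D, F = 7*4 = 28 chips; eligible A, C, D, F
Layer 38-83: 46 each from A, C, F = 46*3 = 138 chips; eligible A, C, F

Pot 1: 150 chips, eligible: A, C, D, E, F
Pot 2: 28 chips, eligible: A, C, D, F
Pot 3: 138 chips, eligible: A, C, F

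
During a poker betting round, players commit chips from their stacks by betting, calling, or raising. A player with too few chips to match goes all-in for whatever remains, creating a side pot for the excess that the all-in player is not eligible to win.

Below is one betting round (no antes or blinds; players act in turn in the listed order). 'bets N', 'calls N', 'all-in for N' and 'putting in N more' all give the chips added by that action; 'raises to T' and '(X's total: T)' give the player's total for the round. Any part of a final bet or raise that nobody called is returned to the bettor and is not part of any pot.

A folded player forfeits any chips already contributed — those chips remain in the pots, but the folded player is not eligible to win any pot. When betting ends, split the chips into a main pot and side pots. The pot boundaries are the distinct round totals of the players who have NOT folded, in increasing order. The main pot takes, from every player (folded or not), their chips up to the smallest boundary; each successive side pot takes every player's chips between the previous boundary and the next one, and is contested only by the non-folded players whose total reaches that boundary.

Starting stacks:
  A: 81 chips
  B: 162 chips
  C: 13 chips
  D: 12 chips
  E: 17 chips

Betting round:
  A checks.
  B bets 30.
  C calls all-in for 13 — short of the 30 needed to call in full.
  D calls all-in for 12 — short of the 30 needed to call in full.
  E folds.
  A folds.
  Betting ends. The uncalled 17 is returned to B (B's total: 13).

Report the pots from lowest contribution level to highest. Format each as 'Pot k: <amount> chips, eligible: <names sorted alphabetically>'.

Pot 1: 36 chips, eligible: B, C, D
Pot 2: 2 chips, eligible: B, C

Derivation:
Contributions (after 17 returned to B): B=13, C=13, D=12
Folded: A, E
Pot levels (distinct totals of non-folded players): 12, 13
Layer 1-12: 12 each from B, C, D = 12*3 = 36 chips; eligible B, C, D
Layer 13-13: 1 each from B, C = 1*2 = 2 chips; eligible B, C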